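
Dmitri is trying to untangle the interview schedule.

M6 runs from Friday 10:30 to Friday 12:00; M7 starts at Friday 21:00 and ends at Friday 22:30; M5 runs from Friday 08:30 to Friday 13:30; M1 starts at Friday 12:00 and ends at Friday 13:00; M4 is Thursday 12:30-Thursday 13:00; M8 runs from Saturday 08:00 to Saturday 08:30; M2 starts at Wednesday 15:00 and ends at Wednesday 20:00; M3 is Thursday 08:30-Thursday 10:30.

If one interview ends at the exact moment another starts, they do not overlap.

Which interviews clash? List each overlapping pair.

M1 & M5, M5 & M6

Two intervals overlap when each starts before the other ends.
Sorted by start: M2, M3, M4, M5, M6, M1, M7, M8.
M3 starts after M2 ends — done with M2.
M4 starts after M3 ends — done with M3.
M5 starts after M4 ends — done with M4.
M6 starts before M5 ends → M5 and M6 overlap.
M1 starts before M5 ends → M5 and M1 overlap.
M7 starts after M5 ends — done with M5.
M1 starts exactly when M6 ends (back-to-back, no overlap) — done with M6.
M7 starts after M1 ends — done with M1.
M8 starts after M7 ends.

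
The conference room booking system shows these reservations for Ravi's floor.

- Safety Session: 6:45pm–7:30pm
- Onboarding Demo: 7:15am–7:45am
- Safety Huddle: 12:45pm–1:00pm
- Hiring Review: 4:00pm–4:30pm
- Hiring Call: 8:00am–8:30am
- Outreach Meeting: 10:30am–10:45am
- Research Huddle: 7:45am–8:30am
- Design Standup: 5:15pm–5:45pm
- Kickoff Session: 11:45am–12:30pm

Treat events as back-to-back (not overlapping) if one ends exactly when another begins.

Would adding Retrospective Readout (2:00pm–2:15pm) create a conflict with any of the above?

No — it doesn't clash with anything

Onboarding Demo: ends 7:45am at or before Retrospective Readout starts 2:00pm → clear.
Research Huddle: ends 8:30am at or before Retrospective Readout starts 2:00pm → clear.
Hiring Call: ends 8:30am at or before Retrospective Readout starts 2:00pm → clear.
Outreach Meeting: ends 10:45am at or before Retrospective Readout starts 2:00pm → clear.
Kickoff Session: ends 12:30pm at or before Retrospective Readout starts 2:00pm → clear.
Safety Huddle: ends 1:00pm at or before Retrospective Readout starts 2:00pm → clear.
Hiring Review: starts 4:00pm at or after Retrospective Readout ends 2:15pm → clear.
Design Standup: starts 5:15pm at or after Retrospective Readout ends 2:15pm → clear.
Safety Session: starts 6:45pm at or after Retrospective Readout ends 2:15pm → clear.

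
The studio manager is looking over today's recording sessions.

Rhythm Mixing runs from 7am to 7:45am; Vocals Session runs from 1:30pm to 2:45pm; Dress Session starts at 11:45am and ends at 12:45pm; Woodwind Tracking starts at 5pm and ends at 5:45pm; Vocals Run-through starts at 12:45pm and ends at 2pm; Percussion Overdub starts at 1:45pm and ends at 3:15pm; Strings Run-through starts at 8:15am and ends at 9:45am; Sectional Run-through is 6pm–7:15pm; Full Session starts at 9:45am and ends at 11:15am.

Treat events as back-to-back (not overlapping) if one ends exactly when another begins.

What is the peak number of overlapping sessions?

3

Walk through starts and ends in time order (an end at T is processed before a start at T):
7am start Rhythm Mixing → 1
7:45am end Rhythm Mixing → 0
8:15am start Strings Run-through → 1
9:45am end Strings Run-through → 0
9:45am start Full Session → 1
11:15am end Full Session → 0
11:45am start Dress Session → 1
12:45pm end Dress Session → 0
12:45pm start Vocals Run-through → 1
1:30pm start Vocals Session → 2
1:45pm start Percussion Overdub → 3
2pm end Vocals Run-through → 2
2:45pm end Vocals Session → 1
3:15pm end Percussion Overdub → 0
5pm start Woodwind Tracking → 1
5:45pm end Woodwind Tracking → 0
6pm start Sectional Run-through → 1
7:15pm end Sectional Run-through → 0
Peak is 3, at 1:45pm (Percussion Overdub, Vocals Run-through, Vocals Session).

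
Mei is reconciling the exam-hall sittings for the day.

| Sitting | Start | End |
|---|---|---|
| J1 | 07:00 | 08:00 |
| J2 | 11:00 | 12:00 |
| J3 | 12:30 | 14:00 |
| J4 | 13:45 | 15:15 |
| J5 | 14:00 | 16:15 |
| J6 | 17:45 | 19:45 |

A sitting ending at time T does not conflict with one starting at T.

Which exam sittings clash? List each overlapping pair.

Sorted by start: J1, J2, J3, J4, J5, J6.
J2 starts after J1 ends, so J1 has no further overlaps.
J3 starts after J2 ends, so J2 has no further overlaps.
J4 starts before J3 ends → J3 and J4 overlap.
J5 starts exactly when J3 ends (back-to-back, no overlap), so J3 has no further overlaps.
J5 starts before J4 ends → J4 and J5 overlap.
J6 starts after J4 ends.
J6 starts after J5 ends.

J3 & J4, J4 & J5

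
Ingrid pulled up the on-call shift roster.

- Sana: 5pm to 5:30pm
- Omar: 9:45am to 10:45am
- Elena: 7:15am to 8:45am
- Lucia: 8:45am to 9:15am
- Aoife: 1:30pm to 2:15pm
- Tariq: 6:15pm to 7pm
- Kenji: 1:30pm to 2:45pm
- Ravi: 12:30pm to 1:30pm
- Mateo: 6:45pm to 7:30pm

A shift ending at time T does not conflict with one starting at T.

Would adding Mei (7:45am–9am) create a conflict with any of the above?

Elena: starts 7:15am before Mei ends 9am, and ends 8:45am after Mei starts 7:45am → overlap.
Lucia: starts 8:45am before Mei ends 9am, and ends 9:15am after Mei starts 7:45am → overlap.
Omar: starts 9:45am at or after Mei ends 9am → clear.
Ravi: starts 12:30pm at or after Mei ends 9am → clear.
Kenji: starts 1:30pm at or after Mei ends 9am → clear.
Aoife: starts 1:30pm at or after Mei ends 9am → clear.
Sana: starts 5pm at or after Mei ends 9am → clear.
Tariq: starts 6:15pm at or after Mei ends 9am → clear.
Mateo: starts 6:45pm at or after Mei ends 9am → clear.
Mei overlaps Elena, Lucia.

Yes — it overlaps Elena, Lucia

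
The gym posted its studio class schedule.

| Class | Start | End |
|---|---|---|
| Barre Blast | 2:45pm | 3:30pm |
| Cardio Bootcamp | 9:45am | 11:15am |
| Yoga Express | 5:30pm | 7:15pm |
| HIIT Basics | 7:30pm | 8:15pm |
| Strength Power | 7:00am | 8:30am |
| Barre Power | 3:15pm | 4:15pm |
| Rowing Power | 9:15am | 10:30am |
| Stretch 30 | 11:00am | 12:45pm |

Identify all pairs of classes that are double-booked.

Barre Blast & Barre Power, Cardio Bootcamp & Rowing Power, Cardio Bootcamp & Stretch 30

Check each pair: they overlap iff neither finishes before the other starts.
Sorted by start: Strength Power, Rowing Power, Cardio Bootcamp, Stretch 30, Barre Blast, Barre Power, Yoga Express, HIIT Basics.
Rowing Power starts after Strength Power ends; Strength Power is clear from here.
Cardio Bootcamp starts before Rowing Power ends → Rowing Power and Cardio Bootcamp overlap.
Stretch 30 starts after Rowing Power ends; Rowing Power is clear from here.
Stretch 30 starts before Cardio Bootcamp ends → Cardio Bootcamp and Stretch 30 overlap.
Barre Blast starts after Cardio Bootcamp ends; Cardio Bootcamp is clear from here.
Barre Blast starts after Stretch 30 ends; Stretch 30 is clear from here.
Barre Power starts before Barre Blast ends → Barre Blast and Barre Power overlap.
Yoga Express starts after Barre Blast ends; Barre Blast is clear from here.
Yoga Express starts after Barre Power ends; Barre Power is clear from here.
HIIT Basics starts after Yoga Express ends.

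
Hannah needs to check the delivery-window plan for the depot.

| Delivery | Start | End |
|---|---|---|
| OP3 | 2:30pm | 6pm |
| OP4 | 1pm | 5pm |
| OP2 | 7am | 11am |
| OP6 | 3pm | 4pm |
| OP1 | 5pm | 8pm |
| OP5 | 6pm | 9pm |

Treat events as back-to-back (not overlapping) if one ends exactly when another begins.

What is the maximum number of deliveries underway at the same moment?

3

Sort all start/end points and keep a running count:
7am start OP2 → 1
11am end OP2 → 0
1pm start OP4 → 1
2:30pm start OP3 → 2
3pm start OP6 → 3
4pm end OP6 → 2
5pm end OP4 → 1
5pm start OP1 → 2
6pm end OP3 → 1
6pm start OP5 → 2
8pm end OP1 → 1
9pm end OP5 → 0
Peak is 3, at 3pm (OP3, OP4, OP6).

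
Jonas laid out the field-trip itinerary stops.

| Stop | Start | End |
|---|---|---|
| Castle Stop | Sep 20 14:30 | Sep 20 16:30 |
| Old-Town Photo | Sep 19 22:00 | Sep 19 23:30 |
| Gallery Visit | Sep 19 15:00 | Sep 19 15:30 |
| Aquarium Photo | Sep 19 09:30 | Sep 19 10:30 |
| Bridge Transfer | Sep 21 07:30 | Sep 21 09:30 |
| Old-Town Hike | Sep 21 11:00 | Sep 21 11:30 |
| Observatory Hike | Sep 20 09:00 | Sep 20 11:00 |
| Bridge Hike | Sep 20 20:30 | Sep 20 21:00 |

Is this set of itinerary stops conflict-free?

Sorted by start: Aquarium Photo, Gallery Visit, Old-Town Photo, Observatory Hike, Castle Stop, Bridge Hike, Bridge Transfer, Old-Town Hike.
Gallery Visit starts after Aquarium Photo ends; Aquarium Photo is clear from here.
Old-Town Photo starts after Gallery Visit ends; Gallery Visit is clear from here.
Observatory Hike starts after Old-Town Photo ends; Old-Town Photo is clear from here.
Castle Stop starts after Observatory Hike ends; Observatory Hike is clear from here.
Bridge Hike starts after Castle Stop ends; Castle Stop is clear from here.
Bridge Transfer starts after Bridge Hike ends; Bridge Hike is clear from here.
Old-Town Hike starts after Bridge Transfer ends.
Every pair is clear; the schedule has no overlaps.

Yes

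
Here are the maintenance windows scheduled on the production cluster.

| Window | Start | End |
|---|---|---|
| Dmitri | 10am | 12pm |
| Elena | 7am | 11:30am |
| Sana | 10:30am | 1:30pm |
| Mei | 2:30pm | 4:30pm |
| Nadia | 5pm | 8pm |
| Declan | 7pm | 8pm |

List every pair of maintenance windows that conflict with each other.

Check each pair: they overlap iff neither finishes before the other starts.
Sorted by start: Elena, Dmitri, Sana, Mei, Nadia, Declan.
Dmitri starts before Elena ends → Elena and Dmitri overlap.
Sana starts before Elena ends → Elena and Sana overlap.
Mei starts after Elena ends; Elena is clear from here.
Sana starts before Dmitri ends → Dmitri and Sana overlap.
Mei starts after Dmitri ends; Dmitri is clear from here.
Mei starts after Sana ends; Sana is clear from here.
Nadia starts after Mei ends; Mei is clear from here.
Declan starts before Nadia ends → Nadia and Declan overlap.

Declan & Nadia, Dmitri & Elena, Dmitri & Sana, Elena & Sana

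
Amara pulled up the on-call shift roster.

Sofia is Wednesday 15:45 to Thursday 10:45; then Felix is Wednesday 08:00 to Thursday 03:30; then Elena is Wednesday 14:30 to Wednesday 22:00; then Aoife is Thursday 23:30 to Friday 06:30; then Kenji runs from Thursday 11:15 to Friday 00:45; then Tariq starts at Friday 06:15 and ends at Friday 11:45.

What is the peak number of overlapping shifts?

3

Sweep the timeline, counting +1 at each start and −1 at each end (ends before starts at a tie):
Wednesday 08:00 start Felix → 1
Wednesday 14:30 start Elena → 2
Wednesday 15:45 start Sofia → 3
Wednesday 22:00 end Elena → 2
Thursday 03:30 end Felix → 1
Thursday 10:45 end Sofia → 0
Thursday 11:15 start Kenji → 1
Thursday 23:30 start Aoife → 2
Friday 00:45 end Kenji → 1
Friday 06:15 start Tariq → 2
Friday 06:30 end Aoife → 1
Friday 11:45 end Tariq → 0
Peak is 3, at Wednesday 15:45 (Elena, Felix, Sofia).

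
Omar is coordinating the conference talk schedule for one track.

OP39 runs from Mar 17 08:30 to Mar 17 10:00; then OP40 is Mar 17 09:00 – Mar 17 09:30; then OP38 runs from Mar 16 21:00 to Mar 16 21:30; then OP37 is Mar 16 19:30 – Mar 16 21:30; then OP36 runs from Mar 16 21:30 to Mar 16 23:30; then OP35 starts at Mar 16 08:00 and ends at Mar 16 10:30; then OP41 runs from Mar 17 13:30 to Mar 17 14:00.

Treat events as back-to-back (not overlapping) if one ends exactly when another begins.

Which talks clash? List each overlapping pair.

OP37 & OP38, OP39 & OP40

Sorted by start: OP35, OP37, OP38, OP36, OP39, OP40, OP41.
OP37 starts after OP35 ends, so nothing later overlaps OP35 either.
OP38 starts before OP37 ends → OP37 and OP38 overlap.
OP36 starts exactly when OP37 ends (back-to-back, no overlap), so nothing later overlaps OP37 either.
OP36 starts exactly when OP38 ends (back-to-back, no overlap), so nothing later overlaps OP38 either.
OP39 starts after OP36 ends, so nothing later overlaps OP36 either.
OP40 starts before OP39 ends → OP39 and OP40 overlap.
OP41 starts after OP39 ends.
OP41 starts after OP40 ends.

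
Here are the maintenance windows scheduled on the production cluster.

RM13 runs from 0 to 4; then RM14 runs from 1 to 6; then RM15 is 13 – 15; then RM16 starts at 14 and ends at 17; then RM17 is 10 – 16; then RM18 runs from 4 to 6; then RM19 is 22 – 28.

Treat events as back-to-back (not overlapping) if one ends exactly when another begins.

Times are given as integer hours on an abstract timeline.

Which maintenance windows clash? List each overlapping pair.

RM13 & RM14, RM14 & RM18, RM15 & RM16, RM15 & RM17, RM16 & RM17

Sorted by start: RM13, RM14, RM18, RM17, RM15, RM16, RM19.
RM14 starts before RM13 ends → RM13 and RM14 overlap.
RM18 starts exactly when RM13 ends (back-to-back, no overlap) — done with RM13.
RM18 starts before RM14 ends → RM14 and RM18 overlap.
RM17 starts after RM14 ends — done with RM14.
RM17 starts after RM18 ends — done with RM18.
RM15 starts before RM17 ends → RM17 and RM15 overlap.
RM16 starts before RM17 ends → RM17 and RM16 overlap.
RM19 starts after RM17 ends.
RM16 starts before RM15 ends → RM15 and RM16 overlap.
RM19 starts after RM15 ends.
RM19 starts after RM16 ends.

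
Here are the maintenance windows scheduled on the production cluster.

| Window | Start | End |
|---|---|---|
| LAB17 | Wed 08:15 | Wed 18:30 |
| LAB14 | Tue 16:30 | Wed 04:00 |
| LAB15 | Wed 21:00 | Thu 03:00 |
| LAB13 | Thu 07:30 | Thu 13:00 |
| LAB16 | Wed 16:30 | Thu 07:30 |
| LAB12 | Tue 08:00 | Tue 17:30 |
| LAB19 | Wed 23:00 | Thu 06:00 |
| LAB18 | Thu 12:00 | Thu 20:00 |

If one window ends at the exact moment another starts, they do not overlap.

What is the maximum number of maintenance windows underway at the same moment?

Sweep the timeline, counting +1 at each start and −1 at each end (ends before starts at a tie):
Tue 08:00 start LAB12 → 1
Tue 16:30 start LAB14 → 2
Tue 17:30 end LAB12 → 1
Wed 04:00 end LAB14 → 0
Wed 08:15 start LAB17 → 1
Wed 16:30 start LAB16 → 2
Wed 18:30 end LAB17 → 1
Wed 21:00 start LAB15 → 2
Wed 23:00 start LAB19 → 3
Thu 03:00 end LAB15 → 2
Thu 06:00 end LAB19 → 1
Thu 07:30 end LAB16 → 0
Thu 07:30 start LAB13 → 1
Thu 12:00 start LAB18 → 2
Thu 13:00 end LAB13 → 1
Thu 20:00 end LAB18 → 0
Peak is 3, at Wed 23:00 (LAB15, LAB16, LAB19).

3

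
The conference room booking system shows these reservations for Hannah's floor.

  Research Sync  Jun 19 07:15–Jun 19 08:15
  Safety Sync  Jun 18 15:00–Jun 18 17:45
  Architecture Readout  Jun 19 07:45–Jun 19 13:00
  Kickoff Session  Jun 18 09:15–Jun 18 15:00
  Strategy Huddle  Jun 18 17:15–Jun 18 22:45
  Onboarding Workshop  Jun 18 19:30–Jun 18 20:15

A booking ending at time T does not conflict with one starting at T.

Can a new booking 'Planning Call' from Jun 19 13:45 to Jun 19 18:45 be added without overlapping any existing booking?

Yes — the slot is free

Kickoff Session: ends Jun 18 15:00 at or before Planning Call starts Jun 19 13:45 → clear.
Safety Sync: ends Jun 18 17:45 at or before Planning Call starts Jun 19 13:45 → clear.
Strategy Huddle: ends Jun 18 22:45 at or before Planning Call starts Jun 19 13:45 → clear.
Onboarding Workshop: ends Jun 18 20:15 at or before Planning Call starts Jun 19 13:45 → clear.
Research Sync: ends Jun 19 08:15 at or before Planning Call starts Jun 19 13:45 → clear.
Architecture Readout: ends Jun 19 13:00 at or before Planning Call starts Jun 19 13:45 → clear.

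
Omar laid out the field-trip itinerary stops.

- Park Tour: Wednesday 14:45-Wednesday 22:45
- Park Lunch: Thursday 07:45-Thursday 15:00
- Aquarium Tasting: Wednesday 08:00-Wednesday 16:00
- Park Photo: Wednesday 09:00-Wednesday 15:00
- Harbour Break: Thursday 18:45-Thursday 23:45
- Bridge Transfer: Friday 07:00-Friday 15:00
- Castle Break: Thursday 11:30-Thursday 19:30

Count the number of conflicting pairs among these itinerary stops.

5

Two intervals overlap when each starts before the other ends.
Sorted by start: Aquarium Tasting, Park Photo, Park Tour, Park Lunch, Castle Break, Harbour Break, Bridge Transfer.
Park Photo starts before Aquarium Tasting ends → Aquarium Tasting and Park Photo overlap.
Park Tour starts before Aquarium Tasting ends → Aquarium Tasting and Park Tour overlap.
Park Lunch starts after Aquarium Tasting ends; Aquarium Tasting is clear from here.
Park Tour starts before Park Photo ends → Park Photo and Park Tour overlap.
Park Lunch starts after Park Photo ends; Park Photo is clear from here.
Park Lunch starts after Park Tour ends; Park Tour is clear from here.
Castle Break starts before Park Lunch ends → Park Lunch and Castle Break overlap.
Harbour Break starts after Park Lunch ends; Park Lunch is clear from here.
Harbour Break starts before Castle Break ends → Castle Break and Harbour Break overlap.
Bridge Transfer starts after Castle Break ends.
Bridge Transfer starts after Harbour Break ends.
Overlapping pairs: Aquarium Tasting & Park Photo, Aquarium Tasting & Park Tour, Castle Break & Harbour Break, Castle Break & Park Lunch, Park Photo & Park Tour — 5 in total.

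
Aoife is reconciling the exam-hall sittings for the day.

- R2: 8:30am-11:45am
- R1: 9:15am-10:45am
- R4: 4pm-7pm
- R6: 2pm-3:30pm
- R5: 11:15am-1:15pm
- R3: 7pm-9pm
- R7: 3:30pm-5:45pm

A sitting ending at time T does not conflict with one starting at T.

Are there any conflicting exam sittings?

Yes

Sorted by start: R2, R1, R5, R6, R7, R4, R3.
R1 starts before R2 ends → R2 and R1 overlap.
That's a conflict, so the schedule is not conflict-free.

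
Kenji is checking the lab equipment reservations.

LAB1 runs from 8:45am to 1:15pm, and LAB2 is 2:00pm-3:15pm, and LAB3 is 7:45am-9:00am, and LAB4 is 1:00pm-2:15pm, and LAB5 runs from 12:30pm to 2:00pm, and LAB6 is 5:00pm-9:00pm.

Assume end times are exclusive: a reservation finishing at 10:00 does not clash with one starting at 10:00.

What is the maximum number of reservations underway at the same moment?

3

Walk through starts and ends in time order (an end at T is processed before a start at T):
7:45am start LAB3 → 1
8:45am start LAB1 → 2
9:00am end LAB3 → 1
12:30pm start LAB5 → 2
1:00pm start LAB4 → 3
1:15pm end LAB1 → 2
2:00pm end LAB5 → 1
2:00pm start LAB2 → 2
2:15pm end LAB4 → 1
3:15pm end LAB2 → 0
5:00pm start LAB6 → 1
9:00pm end LAB6 → 0
Peak is 3, at 1:00pm (LAB1, LAB4, LAB5).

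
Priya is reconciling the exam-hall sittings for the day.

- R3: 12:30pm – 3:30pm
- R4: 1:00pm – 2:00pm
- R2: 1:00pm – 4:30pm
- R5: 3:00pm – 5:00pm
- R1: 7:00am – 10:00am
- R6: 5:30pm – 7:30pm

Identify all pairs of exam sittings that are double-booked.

R2 & R3, R2 & R4, R2 & R5, R3 & R4, R3 & R5

Sorted by start: R1, R3, R2, R4, R5, R6.
R3 starts after R1 ends; R1 is clear from here.
R2 starts before R3 ends → R3 and R2 overlap.
R4 starts before R3 ends → R3 and R4 overlap.
R5 starts before R3 ends → R3 and R5 overlap.
R6 starts after R3 ends.
R4 starts before R2 ends → R2 and R4 overlap.
R5 starts before R2 ends → R2 and R5 overlap.
R6 starts after R2 ends.
R5 starts after R4 ends; R4 is clear from here.
R6 starts after R5 ends.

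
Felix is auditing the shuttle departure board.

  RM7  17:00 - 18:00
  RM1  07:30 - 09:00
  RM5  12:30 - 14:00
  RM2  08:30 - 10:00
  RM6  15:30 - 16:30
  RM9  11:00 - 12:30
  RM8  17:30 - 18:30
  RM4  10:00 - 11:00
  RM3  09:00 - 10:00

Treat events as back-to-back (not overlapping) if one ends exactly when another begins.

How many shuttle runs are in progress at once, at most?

Walk through starts and ends in time order (an end at T is processed before a start at T):
07:30 start RM1 → 1
08:30 start RM2 → 2
09:00 end RM1 → 1
09:00 start RM3 → 2
10:00 end RM2 → 1
10:00 end RM3 → 0
10:00 start RM4 → 1
11:00 end RM4 → 0
11:00 start RM9 → 1
12:30 end RM9 → 0
12:30 start RM5 → 1
14:00 end RM5 → 0
15:30 start RM6 → 1
16:30 end RM6 → 0
17:00 start RM7 → 1
17:30 start RM8 → 2
18:00 end RM7 → 1
18:30 end RM8 → 0
Peak is 2, at 08:30 (RM1, RM2).

2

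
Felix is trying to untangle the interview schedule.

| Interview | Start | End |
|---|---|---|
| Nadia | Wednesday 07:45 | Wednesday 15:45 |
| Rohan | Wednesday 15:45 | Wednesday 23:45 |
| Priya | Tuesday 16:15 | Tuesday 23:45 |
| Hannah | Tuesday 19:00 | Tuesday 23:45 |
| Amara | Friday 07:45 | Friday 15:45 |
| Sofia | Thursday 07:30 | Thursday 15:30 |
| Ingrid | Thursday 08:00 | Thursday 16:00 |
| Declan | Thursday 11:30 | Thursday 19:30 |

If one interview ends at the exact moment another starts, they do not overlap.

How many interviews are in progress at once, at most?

3

Sort all start/end points and keep a running count:
Tuesday 16:15 start Priya → 1
Tuesday 19:00 start Hannah → 2
Tuesday 23:45 end Hannah → 1
Tuesday 23:45 end Priya → 0
Wednesday 07:45 start Nadia → 1
Wednesday 15:45 end Nadia → 0
Wednesday 15:45 start Rohan → 1
Wednesday 23:45 end Rohan → 0
Thursday 07:30 start Sofia → 1
Thursday 08:00 start Ingrid → 2
Thursday 11:30 start Declan → 3
Thursday 15:30 end Sofia → 2
Thursday 16:00 end Ingrid → 1
Thursday 19:30 end Declan → 0
Friday 07:45 start Amara → 1
Friday 15:45 end Amara → 0
Peak is 3, at Thursday 11:30 (Declan, Ingrid, Sofia).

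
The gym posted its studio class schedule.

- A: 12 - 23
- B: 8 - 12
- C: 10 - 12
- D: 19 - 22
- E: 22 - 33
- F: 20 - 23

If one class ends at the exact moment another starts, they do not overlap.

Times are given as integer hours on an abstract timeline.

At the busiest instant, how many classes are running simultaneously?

Sort all start/end points and keep a running count:
8 start B → 1
10 start C → 2
12 end B → 1
12 end C → 0
12 start A → 1
19 start D → 2
20 start F → 3
22 end D → 2
22 start E → 3
23 end A → 2
23 end F → 1
33 end E → 0
Peak is 3, at 20 (A, D, F).

3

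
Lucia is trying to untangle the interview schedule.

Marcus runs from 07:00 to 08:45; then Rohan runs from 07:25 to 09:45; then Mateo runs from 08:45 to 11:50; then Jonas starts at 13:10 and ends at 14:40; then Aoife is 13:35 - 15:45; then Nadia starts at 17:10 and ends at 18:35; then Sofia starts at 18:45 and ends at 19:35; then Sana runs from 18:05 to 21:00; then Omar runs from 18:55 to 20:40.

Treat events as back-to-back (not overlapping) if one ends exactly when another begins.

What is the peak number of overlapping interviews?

3

Sweep the timeline, counting +1 at each start and −1 at each end (ends before starts at a tie):
07:00 start Marcus → 1
07:25 start Rohan → 2
08:45 end Marcus → 1
08:45 start Mateo → 2
09:45 end Rohan → 1
11:50 end Mateo → 0
13:10 start Jonas → 1
13:35 start Aoife → 2
14:40 end Jonas → 1
15:45 end Aoife → 0
17:10 start Nadia → 1
18:05 start Sana → 2
18:35 end Nadia → 1
18:45 start Sofia → 2
18:55 start Omar → 3
19:35 end Sofia → 2
20:40 end Omar → 1
21:00 end Sana → 0
Peak is 3, at 18:55 (Omar, Sana, Sofia).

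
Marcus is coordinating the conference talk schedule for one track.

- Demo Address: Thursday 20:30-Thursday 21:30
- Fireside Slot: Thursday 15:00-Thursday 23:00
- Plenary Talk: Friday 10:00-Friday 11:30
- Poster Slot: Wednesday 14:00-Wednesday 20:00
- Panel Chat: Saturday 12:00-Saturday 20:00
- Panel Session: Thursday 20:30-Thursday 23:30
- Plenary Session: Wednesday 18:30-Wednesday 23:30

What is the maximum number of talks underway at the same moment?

Walk through starts and ends in time order (an end at T is processed before a start at T):
Wednesday 14:00 start Poster Slot → 1
Wednesday 18:30 start Plenary Session → 2
Wednesday 20:00 end Poster Slot → 1
Wednesday 23:30 end Plenary Session → 0
Thursday 15:00 start Fireside Slot → 1
Thursday 20:30 start Demo Address → 2
Thursday 20:30 start Panel Session → 3
Thursday 21:30 end Demo Address → 2
Thursday 23:00 end Fireside Slot → 1
Thursday 23:30 end Panel Session → 0
Friday 10:00 start Plenary Talk → 1
Friday 11:30 end Plenary Talk → 0
Saturday 12:00 start Panel Chat → 1
Saturday 20:00 end Panel Chat → 0
Peak is 3, at Thursday 20:30 (Demo Address, Fireside Slot, Panel Session).

3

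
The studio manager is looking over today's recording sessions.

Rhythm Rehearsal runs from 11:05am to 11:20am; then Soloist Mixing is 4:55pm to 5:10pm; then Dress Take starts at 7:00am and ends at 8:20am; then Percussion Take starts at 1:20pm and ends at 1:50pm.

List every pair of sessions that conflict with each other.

no conflicts

Sorted by start: Dress Take, Rhythm Rehearsal, Percussion Take, Soloist Mixing.
Rhythm Rehearsal starts after Dress Take ends; Dress Take is clear from here.
Percussion Take starts after Rhythm Rehearsal ends; Rhythm Rehearsal is clear from here.
Soloist Mixing starts after Percussion Take ends.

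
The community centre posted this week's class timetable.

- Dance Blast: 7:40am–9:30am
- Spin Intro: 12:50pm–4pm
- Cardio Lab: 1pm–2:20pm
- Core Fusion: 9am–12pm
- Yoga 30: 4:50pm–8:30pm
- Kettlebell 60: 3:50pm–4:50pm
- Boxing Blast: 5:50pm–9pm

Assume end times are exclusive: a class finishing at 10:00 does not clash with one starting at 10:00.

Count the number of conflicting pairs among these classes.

Sorted by start: Dance Blast, Core Fusion, Spin Intro, Cardio Lab, Kettlebell 60, Yoga 30, Boxing Blast.
Core Fusion starts before Dance Blast ends → Dance Blast and Core Fusion overlap.
Spin Intro starts after Dance Blast ends, so Dance Blast has no further overlaps.
Spin Intro starts after Core Fusion ends, so Core Fusion has no further overlaps.
Cardio Lab starts before Spin Intro ends → Spin Intro and Cardio Lab overlap.
Kettlebell 60 starts before Spin Intro ends → Spin Intro and Kettlebell 60 overlap.
Yoga 30 starts after Spin Intro ends, so Spin Intro has no further overlaps.
Kettlebell 60 starts after Cardio Lab ends, so Cardio Lab has no further overlaps.
Yoga 30 starts exactly when Kettlebell 60 ends (back-to-back, no overlap), so Kettlebell 60 has no further overlaps.
Boxing Blast starts before Yoga 30 ends → Yoga 30 and Boxing Blast overlap.
Overlapping pairs: Boxing Blast & Yoga 30, Cardio Lab & Spin Intro, Core Fusion & Dance Blast, Kettlebell 60 & Spin Intro — 4 in total.

4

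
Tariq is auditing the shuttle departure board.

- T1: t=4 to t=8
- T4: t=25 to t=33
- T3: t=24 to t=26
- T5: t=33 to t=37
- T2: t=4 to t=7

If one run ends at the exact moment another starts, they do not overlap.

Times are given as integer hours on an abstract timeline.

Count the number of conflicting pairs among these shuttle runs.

2

Sorted by start: T1, T2, T3, T4, T5.
T2 starts before T1 ends → T1 and T2 overlap.
T3 starts after T1 ends, so T1 has no further overlaps.
T3 starts after T2 ends, so T2 has no further overlaps.
T4 starts before T3 ends → T3 and T4 overlap.
T5 starts after T3 ends.
T5 starts exactly when T4 ends (back-to-back, no overlap).
Overlapping pairs: T1 & T2, T3 & T4 — 2 in total.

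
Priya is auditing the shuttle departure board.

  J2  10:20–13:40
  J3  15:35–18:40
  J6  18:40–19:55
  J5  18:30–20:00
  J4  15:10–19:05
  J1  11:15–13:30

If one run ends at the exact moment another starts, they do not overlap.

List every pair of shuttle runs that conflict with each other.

J1 & J2, J3 & J4, J3 & J5, J4 & J5, J4 & J6, J5 & J6

Sorted by start: J2, J1, J4, J3, J5, J6.
J1 starts before J2 ends → J2 and J1 overlap.
J4 starts after J2 ends, so J2 has no further overlaps.
J4 starts after J1 ends, so J1 has no further overlaps.
J3 starts before J4 ends → J4 and J3 overlap.
J5 starts before J4 ends → J4 and J5 overlap.
J6 starts before J4 ends → J4 and J6 overlap.
J5 starts before J3 ends → J3 and J5 overlap.
J6 starts exactly when J3 ends (back-to-back, no overlap).
J6 starts before J5 ends → J5 and J6 overlap.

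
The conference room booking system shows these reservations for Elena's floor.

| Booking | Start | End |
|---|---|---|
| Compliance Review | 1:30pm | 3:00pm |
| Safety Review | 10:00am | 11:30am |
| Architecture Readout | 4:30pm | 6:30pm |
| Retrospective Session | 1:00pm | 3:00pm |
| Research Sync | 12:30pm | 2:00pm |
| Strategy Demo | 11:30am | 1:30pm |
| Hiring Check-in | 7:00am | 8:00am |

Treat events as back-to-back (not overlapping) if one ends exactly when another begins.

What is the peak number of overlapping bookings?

3

Sort all start/end points and keep a running count:
7:00am start Hiring Check-in → 1
8:00am end Hiring Check-in → 0
10:00am start Safety Review → 1
11:30am end Safety Review → 0
11:30am start Strategy Demo → 1
12:30pm start Research Sync → 2
1:00pm start Retrospective Session → 3
1:30pm end Strategy Demo → 2
1:30pm start Compliance Review → 3
2:00pm end Research Sync → 2
3:00pm end Compliance Review → 1
3:00pm end Retrospective Session → 0
4:30pm start Architecture Readout → 1
6:30pm end Architecture Readout → 0
Peak is 3, at 1:00pm (Research Sync, Retrospective Session, Strategy Demo).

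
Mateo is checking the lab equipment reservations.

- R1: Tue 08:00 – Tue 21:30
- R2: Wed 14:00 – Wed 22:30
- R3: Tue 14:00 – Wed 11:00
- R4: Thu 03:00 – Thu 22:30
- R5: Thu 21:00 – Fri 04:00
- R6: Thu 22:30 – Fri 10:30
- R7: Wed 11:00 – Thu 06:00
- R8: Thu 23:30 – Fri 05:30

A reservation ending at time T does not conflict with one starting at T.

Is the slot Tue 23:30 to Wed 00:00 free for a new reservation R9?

R1: ends Tue 21:30 at or before R9 starts Tue 23:30 → clear.
R3: starts Tue 14:00 before R9 ends Wed 00:00, and ends Wed 11:00 after R9 starts Tue 23:30 → overlap.
R7: starts Wed 11:00 at or after R9 ends Wed 00:00 → clear.
R2: starts Wed 14:00 at or after R9 ends Wed 00:00 → clear.
R4: starts Thu 03:00 at or after R9 ends Wed 00:00 → clear.
R5: starts Thu 21:00 at or after R9 ends Wed 00:00 → clear.
R6: starts Thu 22:30 at or after R9 ends Wed 00:00 → clear.
R8: starts Thu 23:30 at or after R9 ends Wed 00:00 → clear.
R9 overlaps R3.

No — it overlaps R3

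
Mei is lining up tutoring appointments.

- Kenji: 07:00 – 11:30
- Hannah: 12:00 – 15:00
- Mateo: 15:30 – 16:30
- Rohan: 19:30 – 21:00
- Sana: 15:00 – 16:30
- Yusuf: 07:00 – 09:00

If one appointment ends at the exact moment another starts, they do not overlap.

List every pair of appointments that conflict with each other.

Kenji & Yusuf, Mateo & Sana

Two intervals overlap when each starts before the other ends.
Sorted by start: Kenji, Yusuf, Hannah, Sana, Mateo, Rohan.
Yusuf starts before Kenji ends → Kenji and Yusuf overlap.
Hannah starts after Kenji ends — done with Kenji.
Hannah starts after Yusuf ends — done with Yusuf.
Sana starts exactly when Hannah ends (back-to-back, no overlap) — done with Hannah.
Mateo starts before Sana ends → Sana and Mateo overlap.
Rohan starts after Sana ends.
Rohan starts after Mateo ends.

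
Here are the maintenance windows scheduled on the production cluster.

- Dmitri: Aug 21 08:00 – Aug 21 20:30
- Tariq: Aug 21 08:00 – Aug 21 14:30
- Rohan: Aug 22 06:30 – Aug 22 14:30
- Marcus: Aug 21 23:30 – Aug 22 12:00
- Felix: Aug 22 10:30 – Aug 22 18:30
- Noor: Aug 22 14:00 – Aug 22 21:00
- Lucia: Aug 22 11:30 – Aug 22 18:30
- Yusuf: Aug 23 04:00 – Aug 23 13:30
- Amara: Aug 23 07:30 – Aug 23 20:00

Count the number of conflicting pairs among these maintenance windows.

11

Sorted by start: Dmitri, Tariq, Marcus, Rohan, Felix, Lucia, Noor, Yusuf, Amara.
Tariq starts before Dmitri ends → Dmitri and Tariq overlap.
Marcus starts after Dmitri ends; Dmitri is clear from here.
Marcus starts after Tariq ends; Tariq is clear from here.
Rohan starts before Marcus ends → Marcus and Rohan overlap.
Felix starts before Marcus ends → Marcus and Felix overlap.
Lucia starts before Marcus ends → Marcus and Lucia overlap.
Noor starts after Marcus ends; Marcus is clear from here.
Felix starts before Rohan ends → Rohan and Felix overlap.
Lucia starts before Rohan ends → Rohan and Lucia overlap.
Noor starts before Rohan ends → Rohan and Noor overlap.
Yusuf starts after Rohan ends; Rohan is clear from here.
Lucia starts before Felix ends → Felix and Lucia overlap.
Noor starts before Felix ends → Felix and Noor overlap.
Yusuf starts after Felix ends; Felix is clear from here.
Noor starts before Lucia ends → Lucia and Noor overlap.
Yusuf starts after Lucia ends; Lucia is clear from here.
Yusuf starts after Noor ends; Noor is clear from here.
Amara starts before Yusuf ends → Yusuf and Amara overlap.
Overlapping pairs: Amara & Yusuf, Dmitri & Tariq, Felix & Lucia, Felix & Marcus, Felix & Noor, Felix & Rohan, Lucia & Marcus, Lucia & Noor, Lucia & Rohan, Marcus & Rohan, Noor & Rohan — 11 in total.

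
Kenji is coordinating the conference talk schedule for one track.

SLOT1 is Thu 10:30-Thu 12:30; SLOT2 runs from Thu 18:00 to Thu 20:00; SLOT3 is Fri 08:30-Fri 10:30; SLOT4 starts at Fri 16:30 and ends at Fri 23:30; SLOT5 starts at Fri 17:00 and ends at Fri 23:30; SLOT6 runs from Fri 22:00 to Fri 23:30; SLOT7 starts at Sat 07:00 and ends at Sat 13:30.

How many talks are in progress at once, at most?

Sort all start/end points and keep a running count:
Thu 10:30 start SLOT1 → 1
Thu 12:30 end SLOT1 → 0
Thu 18:00 start SLOT2 → 1
Thu 20:00 end SLOT2 → 0
Fri 08:30 start SLOT3 → 1
Fri 10:30 end SLOT3 → 0
Fri 16:30 start SLOT4 → 1
Fri 17:00 start SLOT5 → 2
Fri 22:00 start SLOT6 → 3
Fri 23:30 end SLOT4 → 2
Fri 23:30 end SLOT5 → 1
Fri 23:30 end SLOT6 → 0
Sat 07:00 start SLOT7 → 1
Sat 13:30 end SLOT7 → 0
Peak is 3, at Fri 22:00 (SLOT4, SLOT5, SLOT6).

3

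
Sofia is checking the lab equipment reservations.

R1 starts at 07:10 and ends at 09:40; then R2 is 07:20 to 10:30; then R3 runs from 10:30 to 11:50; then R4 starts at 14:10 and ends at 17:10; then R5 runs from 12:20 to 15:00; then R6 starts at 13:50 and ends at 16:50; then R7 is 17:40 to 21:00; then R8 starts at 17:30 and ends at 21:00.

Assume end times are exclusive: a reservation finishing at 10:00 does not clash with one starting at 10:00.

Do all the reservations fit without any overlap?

Sorted by start: R1, R2, R3, R5, R6, R4, R8, R7.
R2 starts before R1 ends → R1 and R2 overlap.
That's a conflict, so the schedule is not conflict-free.

No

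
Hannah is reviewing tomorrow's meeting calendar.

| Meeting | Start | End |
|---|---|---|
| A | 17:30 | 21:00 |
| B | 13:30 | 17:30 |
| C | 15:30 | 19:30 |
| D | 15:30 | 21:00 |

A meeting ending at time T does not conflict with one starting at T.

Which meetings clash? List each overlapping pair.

A & C, A & D, B & C, B & D, C & D

Two intervals overlap when each starts before the other ends.
Sorted by start: B, C, D, A.
C starts before B ends → B and C overlap.
D starts before B ends → B and D overlap.
A starts exactly when B ends (back-to-back, no overlap).
D starts before C ends → C and D overlap.
A starts before C ends → C and A overlap.
A starts before D ends → D and A overlap.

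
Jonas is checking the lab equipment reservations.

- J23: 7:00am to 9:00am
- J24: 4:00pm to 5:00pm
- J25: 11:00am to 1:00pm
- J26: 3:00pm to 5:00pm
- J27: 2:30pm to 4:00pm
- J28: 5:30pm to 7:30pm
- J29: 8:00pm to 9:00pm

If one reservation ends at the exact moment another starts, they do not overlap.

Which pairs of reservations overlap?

Two intervals overlap when each starts before the other ends.
Sorted by start: J23, J25, J27, J26, J24, J28, J29.
J25 starts after J23 ends; J23 is clear from here.
J27 starts after J25 ends; J25 is clear from here.
J26 starts before J27 ends → J27 and J26 overlap.
J24 starts exactly when J27 ends (back-to-back, no overlap); J27 is clear from here.
J24 starts before J26 ends → J26 and J24 overlap.
J28 starts after J26 ends; J26 is clear from here.
J28 starts after J24 ends; J24 is clear from here.
J29 starts after J28 ends.

J24 & J26, J26 & J27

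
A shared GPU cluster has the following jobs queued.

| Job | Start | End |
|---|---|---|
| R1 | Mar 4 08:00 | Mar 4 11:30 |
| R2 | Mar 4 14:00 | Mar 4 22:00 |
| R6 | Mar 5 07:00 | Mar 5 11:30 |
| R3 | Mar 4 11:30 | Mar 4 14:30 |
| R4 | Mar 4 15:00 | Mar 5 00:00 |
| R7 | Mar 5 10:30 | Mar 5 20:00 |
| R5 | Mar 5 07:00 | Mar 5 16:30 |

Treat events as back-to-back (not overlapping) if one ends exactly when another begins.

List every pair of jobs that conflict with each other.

Sorted by start: R1, R3, R2, R4, R5, R6, R7.
R3 starts exactly when R1 ends (back-to-back, no overlap), so nothing later overlaps R1 either.
R2 starts before R3 ends → R3 and R2 overlap.
R4 starts after R3 ends, so nothing later overlaps R3 either.
R4 starts before R2 ends → R2 and R4 overlap.
R5 starts after R2 ends, so nothing later overlaps R2 either.
R5 starts after R4 ends, so nothing later overlaps R4 either.
R6 starts before R5 ends → R5 and R6 overlap.
R7 starts before R5 ends → R5 and R7 overlap.
R7 starts before R6 ends → R6 and R7 overlap.

R2 & R3, R2 & R4, R5 & R6, R5 & R7, R6 & R7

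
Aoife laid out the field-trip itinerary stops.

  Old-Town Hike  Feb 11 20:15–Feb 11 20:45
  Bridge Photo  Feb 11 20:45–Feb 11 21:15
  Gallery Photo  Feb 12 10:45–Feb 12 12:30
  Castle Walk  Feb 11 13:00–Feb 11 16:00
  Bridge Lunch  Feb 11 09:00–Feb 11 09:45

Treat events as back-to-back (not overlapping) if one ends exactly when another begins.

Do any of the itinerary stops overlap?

Two intervals overlap when each starts before the other ends.
Sorted by start: Bridge Lunch, Castle Walk, Old-Town Hike, Bridge Photo, Gallery Photo.
Castle Walk starts after Bridge Lunch ends, so nothing later overlaps Bridge Lunch either.
Old-Town Hike starts after Castle Walk ends, so nothing later overlaps Castle Walk either.
Bridge Photo starts exactly when Old-Town Hike ends (back-to-back, no overlap), so nothing later overlaps Old-Town Hike either.
Gallery Photo starts after Bridge Photo ends.
Every pair is clear; the schedule has no overlaps.

No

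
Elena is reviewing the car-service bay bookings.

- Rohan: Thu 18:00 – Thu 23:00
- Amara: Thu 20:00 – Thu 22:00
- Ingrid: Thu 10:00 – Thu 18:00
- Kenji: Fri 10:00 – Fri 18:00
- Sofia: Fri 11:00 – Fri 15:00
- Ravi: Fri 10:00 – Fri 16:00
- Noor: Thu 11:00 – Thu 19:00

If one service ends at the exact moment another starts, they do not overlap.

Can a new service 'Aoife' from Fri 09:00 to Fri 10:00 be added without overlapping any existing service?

Yes — the slot is free

Ingrid: ends Thu 18:00 at or before Aoife starts Fri 09:00 → clear.
Noor: ends Thu 19:00 at or before Aoife starts Fri 09:00 → clear.
Rohan: ends Thu 23:00 at or before Aoife starts Fri 09:00 → clear.
Amara: ends Thu 22:00 at or before Aoife starts Fri 09:00 → clear.
Kenji: starts Fri 10:00 at or after Aoife ends Fri 10:00 → clear.
Ravi: starts Fri 10:00 at or after Aoife ends Fri 10:00 → clear.
Sofia: starts Fri 11:00 at or after Aoife ends Fri 10:00 → clear.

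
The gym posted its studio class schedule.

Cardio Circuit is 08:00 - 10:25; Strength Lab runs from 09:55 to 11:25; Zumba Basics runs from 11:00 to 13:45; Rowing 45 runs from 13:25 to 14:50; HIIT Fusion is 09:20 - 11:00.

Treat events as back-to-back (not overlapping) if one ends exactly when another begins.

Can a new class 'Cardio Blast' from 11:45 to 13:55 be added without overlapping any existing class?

Cardio Circuit: ends 10:25 at or before Cardio Blast starts 11:45 → clear.
HIIT Fusion: ends 11:00 at or before Cardio Blast starts 11:45 → clear.
Strength Lab: ends 11:25 at or before Cardio Blast starts 11:45 → clear.
Zumba Basics: starts 11:00 before Cardio Blast ends 13:55, and ends 13:45 after Cardio Blast starts 11:45 → overlap.
Rowing 45: starts 13:25 before Cardio Blast ends 13:55, and ends 14:50 after Cardio Blast starts 11:45 → overlap.
Cardio Blast overlaps Rowing 45, Zumba Basics.

No — it overlaps Rowing 45, Zumba Basics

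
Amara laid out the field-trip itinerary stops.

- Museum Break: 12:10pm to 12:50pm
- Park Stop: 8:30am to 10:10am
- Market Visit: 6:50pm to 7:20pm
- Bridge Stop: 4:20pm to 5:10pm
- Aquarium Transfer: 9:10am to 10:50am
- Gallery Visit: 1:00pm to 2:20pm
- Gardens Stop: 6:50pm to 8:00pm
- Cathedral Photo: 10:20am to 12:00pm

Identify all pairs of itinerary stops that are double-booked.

Aquarium Transfer & Cathedral Photo, Aquarium Transfer & Park Stop, Gardens Stop & Market Visit

Sorted by start: Park Stop, Aquarium Transfer, Cathedral Photo, Museum Break, Gallery Visit, Bridge Stop, Gardens Stop, Market Visit.
Aquarium Transfer starts before Park Stop ends → Park Stop and Aquarium Transfer overlap.
Cathedral Photo starts after Park Stop ends — done with Park Stop.
Cathedral Photo starts before Aquarium Transfer ends → Aquarium Transfer and Cathedral Photo overlap.
Museum Break starts after Aquarium Transfer ends — done with Aquarium Transfer.
Museum Break starts after Cathedral Photo ends — done with Cathedral Photo.
Gallery Visit starts after Museum Break ends — done with Museum Break.
Bridge Stop starts after Gallery Visit ends — done with Gallery Visit.
Gardens Stop starts after Bridge Stop ends — done with Bridge Stop.
Market Visit starts before Gardens Stop ends → Gardens Stop and Market Visit overlap.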